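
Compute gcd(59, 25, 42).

gcd(59, 25) = 1  (59 = 2×25 + 9, 25 = 2×9 + 7, 9 = 1×7 + 2, 7 = 3×2 + 1, 2 = 2×1).
gcd(1, 42) = 1.

1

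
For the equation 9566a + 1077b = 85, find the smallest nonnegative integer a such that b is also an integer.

gcd(9566, 1077):
  9566 = 8×1077 + 950
  1077 = 1×950 + 127
  950 = 7×127 + 61
  127 = 2×61 + 5
  61 = 12×5 + 1
  5 = 5×1
so gcd(9566, 1077) = 1.
1 divides 85, so solutions exist.
Back-substitute for Bézout coefficients:
  1 = 61 - 12×5
  ... = 9566×(212) + 1077×(-1883)
Scale by 85/1 = 85: (a₀, b₀) = (18020, -160055).
General solution: a = 18020 + 1077t, b = -160055 - 9566t for integer t.
a ≥ 0: smallest is 18020 mod 1077 = 788 (at t = -16), with b = -6999.

788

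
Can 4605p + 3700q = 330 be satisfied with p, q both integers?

gcd(4605, 3700) = 5.
5 divides 330, so integer solutions exist.

yes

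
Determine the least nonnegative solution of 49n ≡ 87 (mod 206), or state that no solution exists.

27

gcd(206, 49) = 1.
1 divides 87, so solutions exist.
By Bézout, 49·(-21) + 206·(5) = 1.
So 49·(-21) ≡ 1 (mod 206); multiply by 87: n ≡ -1827 (mod 206).
Smallest nonnegative: n = -1827 mod 206 = 27.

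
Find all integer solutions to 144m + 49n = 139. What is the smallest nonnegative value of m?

gcd(144, 49) = 1  (144 = 2*49 + 46, 49 = 1*46 + 3, 46 = 15*3 + 1, 3 = 3*1).
1 divides 139, so solutions exist.
Back-substituting, 144*(16) + 49*(-47) = 1.
Scale by 139/1 = 139: (m₀, n₀) = (2224, -6533).
General solution: m = 2224 + 49t, n = -6533 - 144t for integer t.
m ≥ 0: smallest is 2224 mod 49 = 19 (at t = -45), with n = -53.

19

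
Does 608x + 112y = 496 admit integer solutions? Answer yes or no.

gcd(608, 112) = 16.
16 divides 496, so integer solutions exist.

yes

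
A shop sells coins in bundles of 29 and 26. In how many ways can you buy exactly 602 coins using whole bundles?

Need nonnegative integers with 29j + 26k = 602.
gcd(29, 26) = 1, and 29·(9) + 26·(-10) = 1.
So (j₀, k₀) = (5418, -6020); general j = 5418 + 26t, k = -6020 - 29t.
j ≥ 0 ⇒ t ≥ -208; k ≥ 0 ⇒ t ≤ -208. That's 1 value of t.

1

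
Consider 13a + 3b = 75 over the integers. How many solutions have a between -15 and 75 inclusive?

gcd(13, 3) = 1  (13 = 4×3 + 1, 3 = 3×1).
Back-substituting, 13×(1) + 3×(-4) = 1.
Scale by 75: particular solution (75, -300); reduce a mod 3: (0, 25).
General solution: a = 0 + 3t, b = 25 - 13t for integer t.
-15 ≤ 0 + 3t ≤ 75 gives t ∈ [-5, 25], which is 31 values.

31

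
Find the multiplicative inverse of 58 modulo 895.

787

gcd(895, 58) = 1  (895 = 15×58 + 25, 58 = 2×25 + 8, 25 = 3×8 + 1, 8 = 8×1).
Back-substituting, 58×(-108) + 895×(7) = 1.
So 58×-108 ≡ 1 (mod 895), and -108 mod 895 = 787.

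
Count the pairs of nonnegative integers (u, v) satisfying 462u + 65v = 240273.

8

gcd(462, 65) = 1  (462 = 7·65 + 7, 65 = 9·7 + 2, 7 = 3·2 + 1, 2 = 2·1).
Back-substituting, 462·(28) + 65·(-199) = 1.
Scale by 240273: one solution is (6727644, -47814327). Reduce u mod 65: (14, 3597).
General: u = 14 + 65t, v = 3597 - 462t.
u ≥ 0 ⇒ t ≥ 0; v ≥ 0 ⇒ t ≤ 7. So t ∈ [0, 7]: 8 solutions.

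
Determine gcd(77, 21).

gcd(77, 21) = 7  (77 = 3·21 + 14, 21 = 1·14 + 7, 14 = 2·7).

7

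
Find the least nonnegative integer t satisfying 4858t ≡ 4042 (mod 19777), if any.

gcd(19777, 4858):
  19777 = 4*4858 + 345
  4858 = 14*345 + 28
  345 = 12*28 + 9
  28 = 3*9 + 1
  9 = 9*1
so gcd(19777, 4858) = 1.
1 divides 4042, so solutions exist.
Back-substitute for Bézout coefficients:
  1 = 28 - 3*9
  ... = 4858*(2121) + 19777*(-521)
So 4858*(2121) ≡ 1 (mod 19777); multiply by 4042: t ≡ 8573082 (mod 19777).
Smallest nonnegative: t = 8573082 mod 19777 = 9641.

9641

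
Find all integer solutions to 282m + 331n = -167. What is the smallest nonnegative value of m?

gcd(331, 282) = 1  (331 = 1*282 + 49, 282 = 5*49 + 37, 49 = 1*37 + 12, 37 = 3*12 + 1, 12 = 12*1).
1 divides -167, so solutions exist.
Back-substituting, 282*(27) + 331*(-23) = 1.
Scale by -167/1 = -167: (m₀, n₀) = (-4509, 3841).
General solution: m = -4509 + 331t, n = 3841 - 282t for integer t.
m ≥ 0: smallest is -4509 mod 331 = 125 (at t = 14), with n = -107.

125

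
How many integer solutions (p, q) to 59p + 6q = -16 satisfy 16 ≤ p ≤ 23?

gcd(59, 6) = 1  (59 = 9*6 + 5, 6 = 1*5 + 1, 5 = 5*1).
Back-substituting, 59*(-1) + 6*(10) = 1.
Scale by -16: particular solution (16, -160); reduce p mod 6: (4, -42).
General solution: p = 4 + 6t, q = -42 - 59t for integer t.
16 ≤ 4 + 6t ≤ 23 gives t ∈ [2, 3], which is 2 values.

2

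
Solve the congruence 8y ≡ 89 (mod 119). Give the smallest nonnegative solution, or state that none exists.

gcd(119, 8) = 1.
1 divides 89, so solutions exist.
By Bézout, 8×(15) + 119×(-1) = 1.
So 8×(15) ≡ 1 (mod 119); multiply by 89: y ≡ 1335 (mod 119).
Smallest nonnegative: y = 1335 mod 119 = 26.

26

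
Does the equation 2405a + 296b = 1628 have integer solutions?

yes

gcd(2405, 296):
  2405 = 8·296 + 37
  296 = 8·37
so gcd(2405, 296) = 37.
37 divides 1628, so integer solutions exist.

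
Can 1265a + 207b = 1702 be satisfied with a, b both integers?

gcd(1265, 207) = 23  (1265 = 6×207 + 23, 207 = 9×23).
23 divides 1702, so integer solutions exist.

yes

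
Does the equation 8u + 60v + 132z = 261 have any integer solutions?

no

gcd(60, 8) = 4.
gcd(4, 132) = 4.
4 does not divide 261 (remainder 1), so no integer solutions.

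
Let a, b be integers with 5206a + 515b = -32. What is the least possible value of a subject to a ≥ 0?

73

gcd(5206, 515):
  5206 = 10×515 + 56
  515 = 9×56 + 11
  56 = 5×11 + 1
  11 = 11×1
so gcd(5206, 515) = 1.
1 divides -32, so solutions exist.
Back-substitute for Bézout coefficients:
  1 = 56 - 5×11
  ... = 5206×(46) + 515×(-465)
Scale by -32/1 = -32: (a₀, b₀) = (-1472, 14880).
General solution: a = -1472 + 515t, b = 14880 - 5206t for integer t.
a ≥ 0: smallest is -1472 mod 515 = 73 (at t = 3), with b = -738.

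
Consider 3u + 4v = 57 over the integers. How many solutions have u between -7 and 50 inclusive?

14

gcd(4, 3):
  4 = 1·3 + 1
  3 = 3·1
so gcd(4, 3) = 1.
Back-substitute for Bézout coefficients:
  1 = 4 - 1·3
  ... = 3·(-1) + 4·(1)
Scale by 57: particular solution (-57, 57); reduce u mod 4: (3, 12).
General solution: u = 3 + 4t, v = 12 - 3t for integer t.
-7 ≤ 3 + 4t ≤ 50 gives t ∈ [-2, 11], which is 14 values.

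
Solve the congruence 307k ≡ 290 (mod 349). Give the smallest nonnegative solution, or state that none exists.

gcd(349, 307) = 1.
1 divides 290, so solutions exist.
By Bézout, 307·(108) + 349·(-95) = 1.
So 307·(108) ≡ 1 (mod 349); multiply by 290: k ≡ 31320 (mod 349).
Smallest nonnegative: k = 31320 mod 349 = 259.

259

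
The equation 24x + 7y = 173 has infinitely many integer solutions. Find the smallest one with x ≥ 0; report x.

gcd(24, 7) = 1  (24 = 3*7 + 3, 7 = 2*3 + 1, 3 = 3*1).
1 divides 173, so solutions exist.
Back-substituting, 24*(-2) + 7*(7) = 1.
Scale by 173/1 = 173: (x₀, y₀) = (-346, 1211).
General solution: x = -346 + 7t, y = 1211 - 24t for integer t.
x ≥ 0: smallest is -346 mod 7 = 4 (at t = 50), with y = 11.

4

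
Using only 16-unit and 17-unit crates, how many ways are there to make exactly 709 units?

3

Need nonnegative integers with 16j + 17k = 709.
gcd(16, 17) = 1, and 16·(-1) + 17·(1) = 1.
So (j₀, k₀) = (-709, 709); general j = -709 + 17t, k = 709 - 16t.
j ≥ 0 ⇒ t ≥ 42; k ≥ 0 ⇒ t ≤ 44. That's 3 values of t.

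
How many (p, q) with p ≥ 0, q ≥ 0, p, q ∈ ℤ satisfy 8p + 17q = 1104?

9

gcd(17, 8):
  17 = 2·8 + 1
  8 = 8·1
so gcd(17, 8) = 1.
Back-substitute for Bézout coefficients:
  1 = 17 - 2·8
  ... = 8·(-2) + 17·(1)
Scale by 1104: one solution is (-2208, 1104). Reduce p mod 17: (2, 64).
General: p = 2 + 17t, q = 64 - 8t.
p ≥ 0 ⇒ t ≥ 0; q ≥ 0 ⇒ t ≤ 8. So t ∈ [0, 8]: 9 solutions.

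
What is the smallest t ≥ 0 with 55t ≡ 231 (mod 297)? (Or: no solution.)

gcd(297, 55) = 11  (297 = 5*55 + 22, 55 = 2*22 + 11, 22 = 2*11).
11 divides 231, so solutions exist.
Back-substituting, 55*(11) + 297*(-2) = 11.
So 55*(11) ≡ 11 (mod 297); multiply by 21: t ≡ 231 (mod 27).
Smallest nonnegative: t = 231 mod 27 = 15.

15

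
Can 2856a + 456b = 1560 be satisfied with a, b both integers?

yes

gcd(2856, 456) = 24  (2856 = 6×456 + 120, 456 = 3×120 + 96, 120 = 1×96 + 24, 96 = 4×24).
24 divides 1560, so integer solutions exist.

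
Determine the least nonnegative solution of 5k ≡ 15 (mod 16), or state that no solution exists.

3

gcd(16, 5):
  16 = 3·5 + 1
  5 = 5·1
so gcd(16, 5) = 1.
1 divides 15, so solutions exist.
Back-substitute for Bézout coefficients:
  1 = 16 - 3·5
  ... = 5·(-3) + 16·(1)
So 5·(-3) ≡ 1 (mod 16); multiply by 15: k ≡ -45 (mod 16).
Smallest nonnegative: k = -45 mod 16 = 3.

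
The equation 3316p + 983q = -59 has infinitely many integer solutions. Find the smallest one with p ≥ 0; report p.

gcd(3316, 983):
  3316 = 3*983 + 367
  983 = 2*367 + 249
  367 = 1*249 + 118
  249 = 2*118 + 13
  118 = 9*13 + 1
  13 = 13*1
so gcd(3316, 983) = 1.
1 divides -59, so solutions exist.
Back-substitute for Bézout coefficients:
  1 = 118 - 9*13
  ... = 3316*(75) + 983*(-253)
Scale by -59/1 = -59: (p₀, q₀) = (-4425, 14927).
General solution: p = -4425 + 983t, q = 14927 - 3316t for integer t.
p ≥ 0: smallest is -4425 mod 983 = 490 (at t = 5), with q = -1653.

490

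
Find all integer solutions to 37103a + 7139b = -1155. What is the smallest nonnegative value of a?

gcd(37103, 7139):
  37103 = 5·7139 + 1408
  7139 = 5·1408 + 99
  1408 = 14·99 + 22
  99 = 4·22 + 11
  22 = 2·11
so gcd(37103, 7139) = 11.
11 divides -1155, so solutions exist.
Back-substitute for Bézout coefficients:
  11 = 99 - 4·22
  ... = 37103·(-289) + 7139·(1502)
Scale by -1155/11 = -105: (a₀, b₀) = (30345, -157710).
General solution: a = 30345 + 649t, b = -157710 - 3373t for integer t.
a ≥ 0: smallest is 30345 mod 649 = 491 (at t = -46), with b = -2552.

491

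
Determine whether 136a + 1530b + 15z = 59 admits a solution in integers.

gcd(1530, 136):
  1530 = 11·136 + 34
  136 = 4·34
so gcd(1530, 136) = 34.
gcd(34, 15) = 1.
1 divides 59, so integer solutions exist.

yes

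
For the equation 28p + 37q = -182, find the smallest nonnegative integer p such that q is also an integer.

12

gcd(37, 28):
  37 = 1*28 + 9
  28 = 3*9 + 1
  9 = 9*1
so gcd(37, 28) = 1.
1 divides -182, so solutions exist.
Back-substitute for Bézout coefficients:
  1 = 28 - 3*9
  ... = 28*(4) + 37*(-3)
Scale by -182/1 = -182: (p₀, q₀) = (-728, 546).
General solution: p = -728 + 37t, q = 546 - 28t for integer t.
p ≥ 0: smallest is -728 mod 37 = 12 (at t = 20), with q = -14.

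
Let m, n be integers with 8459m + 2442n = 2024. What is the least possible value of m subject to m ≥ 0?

gcd(8459, 2442) = 11  (8459 = 3·2442 + 1133, 2442 = 2·1133 + 176, 1133 = 6·176 + 77, 176 = 2·77 + 22, 77 = 3·22 + 11, 22 = 2·11).
11 divides 2024, so solutions exist.
Back-substituting, 8459·(97) + 2442·(-336) = 11.
Scale by 2024/11 = 184: (m₀, n₀) = (17848, -61824).
General solution: m = 17848 + 222t, n = -61824 - 769t for integer t.
m ≥ 0: smallest is 17848 mod 222 = 88 (at t = -80), with n = -304.

88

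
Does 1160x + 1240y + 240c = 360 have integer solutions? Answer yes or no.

gcd(1240, 1160) = 40.
gcd(40, 240) = 40.
40 divides 360, so integer solutions exist.

yes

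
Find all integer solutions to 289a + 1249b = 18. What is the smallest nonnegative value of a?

gcd(1249, 289) = 1  (1249 = 4×289 + 93, 289 = 3×93 + 10, 93 = 9×10 + 3, 10 = 3×3 + 1, 3 = 3×1).
1 divides 18, so solutions exist.
Back-substituting, 289×(376) + 1249×(-87) = 1.
Scale by 18/1 = 18: (a₀, b₀) = (6768, -1566).
General solution: a = 6768 + 1249t, b = -1566 - 289t for integer t.
a ≥ 0: smallest is 6768 mod 1249 = 523 (at t = -5), with b = -121.

523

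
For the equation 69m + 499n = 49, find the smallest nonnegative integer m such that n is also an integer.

384

gcd(499, 69):
  499 = 7×69 + 16
  69 = 4×16 + 5
  16 = 3×5 + 1
  5 = 5×1
so gcd(499, 69) = 1.
1 divides 49, so solutions exist.
Back-substitute for Bézout coefficients:
  1 = 16 - 3×5
  ... = 69×(-94) + 499×(13)
Scale by 49/1 = 49: (m₀, n₀) = (-4606, 637).
General solution: m = -4606 + 499t, n = 637 - 69t for integer t.
m ≥ 0: smallest is -4606 mod 499 = 384 (at t = 10), with n = -53.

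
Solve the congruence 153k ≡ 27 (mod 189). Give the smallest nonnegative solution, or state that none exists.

15

gcd(189, 153) = 9  (189 = 1·153 + 36, 153 = 4·36 + 9, 36 = 4·9).
9 divides 27, so solutions exist.
Back-substituting, 153·(5) + 189·(-4) = 9.
So 153·(5) ≡ 9 (mod 189); multiply by 3: k ≡ 15 (mod 21).
Smallest nonnegative: k = 15 mod 21 = 15.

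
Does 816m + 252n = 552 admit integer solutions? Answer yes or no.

yes

gcd(816, 252) = 12  (816 = 3*252 + 60, 252 = 4*60 + 12, 60 = 5*12).
12 divides 552, so integer solutions exist.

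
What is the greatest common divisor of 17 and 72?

gcd(72, 17) = 1  (72 = 4·17 + 4, 17 = 4·4 + 1, 4 = 4·1).

1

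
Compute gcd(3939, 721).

1

gcd(3939, 721):
  3939 = 5×721 + 334
  721 = 2×334 + 53
  334 = 6×53 + 16
  53 = 3×16 + 5
  16 = 3×5 + 1
  5 = 5×1
so gcd(3939, 721) = 1.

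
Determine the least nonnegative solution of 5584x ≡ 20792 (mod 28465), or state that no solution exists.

gcd(28465, 5584):
  28465 = 5*5584 + 545
  5584 = 10*545 + 134
  545 = 4*134 + 9
  134 = 14*9 + 8
  9 = 1*8 + 1
  8 = 8*1
so gcd(28465, 5584) = 1.
1 divides 20792, so solutions exist.
Back-substitute for Bézout coefficients:
  1 = 9 - 1*8
  ... = 5584*(-3186) + 28465*(625)
So 5584*(-3186) ≡ 1 (mod 28465); multiply by 20792: x ≡ -66243312 (mod 28465).
Smallest nonnegative: x = -66243312 mod 28465 = 23208.

23208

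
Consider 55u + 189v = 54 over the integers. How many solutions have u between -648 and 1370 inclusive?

gcd(189, 55) = 1.
By Bézout, 55×(55) + 189×(-16) = 1.
Particular solution: (135, -39).
General solution: u = 135 + 189t, v = -39 - 55t for integer t.
-648 ≤ 135 + 189t ≤ 1370 gives t ∈ [-4, 6], which is 11 values.

11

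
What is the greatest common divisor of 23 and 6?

1

gcd(23, 6):
  23 = 3·6 + 5
  6 = 1·5 + 1
  5 = 5·1
so gcd(23, 6) = 1.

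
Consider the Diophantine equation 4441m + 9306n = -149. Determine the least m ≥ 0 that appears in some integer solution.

4105

gcd(9306, 4441) = 1.
1 divides -149, so solutions exist.
By Bézout, 4441×(-2963) + 9306×(1414) = 1.
Scale by -149/1 = -149: (m₀, n₀) = (441487, -210686).
General solution: m = 441487 + 9306t, n = -210686 - 4441t for integer t.
m ≥ 0: smallest is 441487 mod 9306 = 4105 (at t = -47), with n = -1959.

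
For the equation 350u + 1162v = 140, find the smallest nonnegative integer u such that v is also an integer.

gcd(1162, 350) = 14  (1162 = 3×350 + 112, 350 = 3×112 + 14, 112 = 8×14).
14 divides 140, so solutions exist.
Back-substituting, 350×(10) + 1162×(-3) = 14.
Scale by 140/14 = 10: (u₀, v₀) = (100, -30).
General solution: u = 100 + 83t, v = -30 - 25t for integer t.
u ≥ 0: smallest is 100 mod 83 = 17 (at t = -1), with v = -5.

17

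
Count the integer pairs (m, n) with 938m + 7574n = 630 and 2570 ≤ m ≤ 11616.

gcd(7574, 938):
  7574 = 8×938 + 70
  938 = 13×70 + 28
  70 = 2×28 + 14
  28 = 2×14
so gcd(7574, 938) = 14.
Back-substitute for Bézout coefficients:
  14 = 70 - 2×28
  ... = 938×(-218) + 7574×(27)
Scale by 45: particular solution (-9810, 1215); reduce m mod 541: (469, -58).
General solution: m = 469 + 541t, n = -58 - 67t for integer t.
2570 ≤ 469 + 541t ≤ 11616 gives t ∈ [4, 20], which is 17 values.

17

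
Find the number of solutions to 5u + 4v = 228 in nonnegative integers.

12

gcd(5, 4) = 1.
By Bézout, 5×(1) + 4×(-1) = 1.
One solution: (0, 57).
General: u = 0 + 4t, v = 57 - 5t.
u ≥ 0 ⇒ t ≥ 0; v ≥ 0 ⇒ t ≤ 11. So t ∈ [0, 11]: 12 solutions.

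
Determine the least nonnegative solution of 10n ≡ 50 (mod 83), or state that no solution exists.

gcd(83, 10):
  83 = 8×10 + 3
  10 = 3×3 + 1
  3 = 3×1
so gcd(83, 10) = 1.
1 divides 50, so solutions exist.
Back-substitute for Bézout coefficients:
  1 = 10 - 3×3
  ... = 10×(25) + 83×(-3)
So 10×(25) ≡ 1 (mod 83); multiply by 50: n ≡ 1250 (mod 83).
Smallest nonnegative: n = 1250 mod 83 = 5.

5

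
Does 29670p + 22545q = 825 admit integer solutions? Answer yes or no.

yes

gcd(29670, 22545) = 15  (29670 = 1×22545 + 7125, 22545 = 3×7125 + 1170, 7125 = 6×1170 + 105, 1170 = 11×105 + 15, 105 = 7×15).
15 divides 825, so integer solutions exist.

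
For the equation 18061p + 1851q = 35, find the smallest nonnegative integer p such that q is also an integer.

1517

gcd(18061, 1851) = 1  (18061 = 9·1851 + 1402, 1851 = 1·1402 + 449, 1402 = 3·449 + 55, 449 = 8·55 + 9, 55 = 6·9 + 1, 9 = 9·1).
1 divides 35, so solutions exist.
Back-substituting, 18061·(202) + 1851·(-1971) = 1.
Scale by 35/1 = 35: (p₀, q₀) = (7070, -68985).
General solution: p = 7070 + 1851t, q = -68985 - 18061t for integer t.
p ≥ 0: smallest is 7070 mod 1851 = 1517 (at t = -3), with q = -14802.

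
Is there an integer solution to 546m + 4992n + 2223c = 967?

gcd(4992, 546) = 78  (4992 = 9*546 + 78, 546 = 7*78).
gcd(78, 2223) = 39.
39 does not divide 967 (remainder 31), so no integer solutions.

no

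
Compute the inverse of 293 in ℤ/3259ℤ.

gcd(3259, 293) = 1.
By Bézout, 293×(-634) + 3259×(57) = 1.
So 293×-634 ≡ 1 (mod 3259), and -634 mod 3259 = 2625.

2625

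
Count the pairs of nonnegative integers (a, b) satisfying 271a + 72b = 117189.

gcd(271, 72) = 1.
By Bézout, 271·(-17) + 72·(64) = 1.
One solution: (27, 1526).
General: a = 27 + 72t, b = 1526 - 271t.
a ≥ 0 ⇒ t ≥ 0; b ≥ 0 ⇒ t ≤ 5. So t ∈ [0, 5]: 6 solutions.

6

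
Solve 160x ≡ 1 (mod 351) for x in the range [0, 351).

gcd(351, 160) = 1  (351 = 2×160 + 31, 160 = 5×31 + 5, 31 = 6×5 + 1, 5 = 5×1).
Back-substituting, 160×(-68) + 351×(31) = 1.
So 160×-68 ≡ 1 (mod 351), and -68 mod 351 = 283.

283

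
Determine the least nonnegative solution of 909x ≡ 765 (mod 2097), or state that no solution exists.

220

gcd(2097, 909):
  2097 = 2*909 + 279
  909 = 3*279 + 72
  279 = 3*72 + 63
  72 = 1*63 + 9
  63 = 7*9
so gcd(2097, 909) = 9.
9 divides 765, so solutions exist.
Back-substitute for Bézout coefficients:
  9 = 72 - 1*63
  ... = 909*(30) + 2097*(-13)
So 909*(30) ≡ 9 (mod 2097); multiply by 85: x ≡ 2550 (mod 233).
Smallest nonnegative: x = 2550 mod 233 = 220.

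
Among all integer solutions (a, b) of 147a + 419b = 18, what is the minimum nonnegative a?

231

gcd(419, 147):
  419 = 2*147 + 125
  147 = 1*125 + 22
  125 = 5*22 + 15
  22 = 1*15 + 7
  15 = 2*7 + 1
  7 = 7*1
so gcd(419, 147) = 1.
1 divides 18, so solutions exist.
Back-substitute for Bézout coefficients:
  1 = 15 - 2*7
  ... = 147*(-57) + 419*(20)
Scale by 18/1 = 18: (a₀, b₀) = (-1026, 360).
General solution: a = -1026 + 419t, b = 360 - 147t for integer t.
a ≥ 0: smallest is -1026 mod 419 = 231 (at t = 3), with b = -81.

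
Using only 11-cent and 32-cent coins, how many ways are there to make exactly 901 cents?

Need nonnegative integers with 11j + 32k = 901.
gcd(11, 32) = 1, and 11·(3) + 32·(-1) = 1.
So (j₀, k₀) = (2703, -901); general j = 2703 + 32t, k = -901 - 11t.
j ≥ 0 ⇒ t ≥ -84; k ≥ 0 ⇒ t ≤ -82. That's 3 values of t.

3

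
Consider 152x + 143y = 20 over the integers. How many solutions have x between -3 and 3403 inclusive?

gcd(152, 143) = 1  (152 = 1×143 + 9, 143 = 15×9 + 8, 9 = 1×8 + 1, 8 = 8×1).
Back-substituting, 152×(16) + 143×(-17) = 1.
Scale by 20: particular solution (320, -340); reduce x mod 143: (34, -36).
General solution: x = 34 + 143t, y = -36 - 152t for integer t.
-3 ≤ 34 + 143t ≤ 3403 gives t ∈ [0, 23], which is 24 values.

24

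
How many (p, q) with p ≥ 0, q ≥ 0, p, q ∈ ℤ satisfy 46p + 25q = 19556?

gcd(46, 25) = 1  (46 = 1×25 + 21, 25 = 1×21 + 4, 21 = 5×4 + 1, 4 = 4×1).
Back-substituting, 46×(6) + 25×(-11) = 1.
Scale by 19556: one solution is (117336, -215116). Reduce p mod 25: (11, 762).
General: p = 11 + 25t, q = 762 - 46t.
p ≥ 0 ⇒ t ≥ 0; q ≥ 0 ⇒ t ≤ 16. So t ∈ [0, 16]: 17 solutions.

17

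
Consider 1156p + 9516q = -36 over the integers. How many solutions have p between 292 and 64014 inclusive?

gcd(9516, 1156) = 4.
By Bézout, 1156*(568) + 9516*(-69) = 4.
Particular solution: (2025, -246).
General solution: p = 2025 + 2379t, q = -246 - 289t for integer t.
292 ≤ 2025 + 2379t ≤ 64014 gives t ∈ [0, 26], which is 27 values.

27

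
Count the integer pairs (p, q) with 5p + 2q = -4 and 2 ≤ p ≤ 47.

gcd(5, 2):
  5 = 2×2 + 1
  2 = 2×1
so gcd(5, 2) = 1.
Back-substitute for Bézout coefficients:
  1 = 5 - 2×2
  ... = 5×(1) + 2×(-2)
Scale by -4: particular solution (-4, 8); reduce p mod 2: (0, -2).
General solution: p = 0 + 2t, q = -2 - 5t for integer t.
2 ≤ 0 + 2t ≤ 47 gives t ∈ [1, 23], which is 23 values.

23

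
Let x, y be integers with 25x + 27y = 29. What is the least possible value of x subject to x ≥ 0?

26

gcd(27, 25) = 1.
1 divides 29, so solutions exist.
By Bézout, 25·(13) + 27·(-12) = 1.
Scale by 29/1 = 29: (x₀, y₀) = (377, -348).
General solution: x = 377 + 27t, y = -348 - 25t for integer t.
x ≥ 0: smallest is 377 mod 27 = 26 (at t = -13), with y = -23.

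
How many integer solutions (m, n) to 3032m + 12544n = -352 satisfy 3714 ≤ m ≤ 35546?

20

gcd(12544, 3032) = 8.
By Bézout, 3032*(211) + 12544*(-51) = 8.
Particular solution: (124, -30).
General solution: m = 124 + 1568t, n = -30 - 379t for integer t.
3714 ≤ 124 + 1568t ≤ 35546 gives t ∈ [3, 22], which is 20 values.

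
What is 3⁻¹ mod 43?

gcd(43, 3) = 1  (43 = 14·3 + 1, 3 = 3·1).
Back-substituting, 3·(-14) + 43·(1) = 1.
So 3·-14 ≡ 1 (mod 43), and -14 mod 43 = 29.

29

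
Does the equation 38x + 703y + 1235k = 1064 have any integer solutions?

yes

gcd(703, 38) = 19  (703 = 18*38 + 19, 38 = 2*19).
gcd(19, 1235) = 19.
19 divides 1064, so integer solutions exist.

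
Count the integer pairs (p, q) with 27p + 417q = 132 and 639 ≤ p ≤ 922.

gcd(417, 27):
  417 = 15×27 + 12
  27 = 2×12 + 3
  12 = 4×3
so gcd(417, 27) = 3.
Back-substitute for Bézout coefficients:
  3 = 27 - 2×12
  ... = 27×(31) + 417×(-2)
Scale by 44: particular solution (1364, -88); reduce p mod 139: (113, -7).
General solution: p = 113 + 139t, q = -7 - 9t for integer t.
639 ≤ 113 + 139t ≤ 922 gives t ∈ [4, 5], which is 2 values.

2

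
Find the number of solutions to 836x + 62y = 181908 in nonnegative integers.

8

gcd(836, 62) = 2  (836 = 13*62 + 30, 62 = 2*30 + 2, 30 = 15*2).
Back-substituting, 836*(-2) + 62*(27) = 2.
Scale by 90954: one solution is (-181908, 2455758). Reduce x mod 31: (0, 2934).
General: x = 0 + 31t, y = 2934 - 418t.
x ≥ 0 ⇒ t ≥ 0; y ≥ 0 ⇒ t ≤ 7. So t ∈ [0, 7]: 8 solutions.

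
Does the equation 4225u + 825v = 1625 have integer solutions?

gcd(4225, 825):
  4225 = 5*825 + 100
  825 = 8*100 + 25
  100 = 4*25
so gcd(4225, 825) = 25.
25 divides 1625, so integer solutions exist.

yes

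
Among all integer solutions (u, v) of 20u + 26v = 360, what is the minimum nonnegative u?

gcd(26, 20):
  26 = 1·20 + 6
  20 = 3·6 + 2
  6 = 3·2
so gcd(26, 20) = 2.
2 divides 360, so solutions exist.
Back-substitute for Bézout coefficients:
  2 = 20 - 3·6
  ... = 20·(4) + 26·(-3)
Scale by 360/2 = 180: (u₀, v₀) = (720, -540).
General solution: u = 720 + 13t, v = -540 - 10t for integer t.
u ≥ 0: smallest is 720 mod 13 = 5 (at t = -55), with v = 10.

5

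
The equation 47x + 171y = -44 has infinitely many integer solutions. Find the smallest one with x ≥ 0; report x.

gcd(171, 47):
  171 = 3*47 + 30
  47 = 1*30 + 17
  30 = 1*17 + 13
  17 = 1*13 + 4
  13 = 3*4 + 1
  4 = 4*1
so gcd(171, 47) = 1.
1 divides -44, so solutions exist.
Back-substitute for Bézout coefficients:
  1 = 13 - 3*4
  ... = 47*(-40) + 171*(11)
Scale by -44/1 = -44: (x₀, y₀) = (1760, -484).
General solution: x = 1760 + 171t, y = -484 - 47t for integer t.
x ≥ 0: smallest is 1760 mod 171 = 50 (at t = -10), with y = -14.

50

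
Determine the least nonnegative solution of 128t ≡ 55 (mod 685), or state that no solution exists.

gcd(685, 128):
  685 = 5×128 + 45
  128 = 2×45 + 38
  45 = 1×38 + 7
  38 = 5×7 + 3
  7 = 2×3 + 1
  3 = 3×1
so gcd(685, 128) = 1.
1 divides 55, so solutions exist.
Back-substitute for Bézout coefficients:
  1 = 7 - 2×3
  ... = 128×(-198) + 685×(37)
So 128×(-198) ≡ 1 (mod 685); multiply by 55: t ≡ -10890 (mod 685).
Smallest nonnegative: t = -10890 mod 685 = 70.

70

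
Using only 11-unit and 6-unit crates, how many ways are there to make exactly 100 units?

Need nonnegative integers with 11j + 6k = 100.
gcd(11, 6) = 1, and 11·(-1) + 6·(2) = 1.
So (j₀, k₀) = (-100, 200); general j = -100 + 6t, k = 200 - 11t.
j ≥ 0 ⇒ t ≥ 17; k ≥ 0 ⇒ t ≤ 18. That's 2 values of t.

2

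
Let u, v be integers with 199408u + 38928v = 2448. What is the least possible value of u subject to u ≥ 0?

gcd(199408, 38928) = 16.
16 divides 2448, so solutions exist.
By Bézout, 199408×(-596) + 38928×(3053) = 16.
Scale by 2448/16 = 153: (u₀, v₀) = (-91188, 467109).
General solution: u = -91188 + 2433t, v = 467109 - 12463t for integer t.
u ≥ 0: smallest is -91188 mod 2433 = 1266 (at t = 38), with v = -6485.

1266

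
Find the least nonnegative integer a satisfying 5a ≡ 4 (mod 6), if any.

gcd(6, 5) = 1  (6 = 1*5 + 1, 5 = 5*1).
1 divides 4, so solutions exist.
Back-substituting, 5*(-1) + 6*(1) = 1.
So 5*(-1) ≡ 1 (mod 6); multiply by 4: a ≡ -4 (mod 6).
Smallest nonnegative: a = -4 mod 6 = 2.

2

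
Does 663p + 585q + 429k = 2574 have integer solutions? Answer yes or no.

gcd(663, 585):
  663 = 1·585 + 78
  585 = 7·78 + 39
  78 = 2·39
so gcd(663, 585) = 39.
gcd(39, 429) = 39.
39 divides 2574, so integer solutions exist.

yes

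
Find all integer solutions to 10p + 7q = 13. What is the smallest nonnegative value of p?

2

gcd(10, 7) = 1  (10 = 1·7 + 3, 7 = 2·3 + 1, 3 = 3·1).
1 divides 13, so solutions exist.
Back-substituting, 10·(-2) + 7·(3) = 1.
Scale by 13/1 = 13: (p₀, q₀) = (-26, 39).
General solution: p = -26 + 7t, q = 39 - 10t for integer t.
p ≥ 0: smallest is -26 mod 7 = 2 (at t = 4), with q = -1.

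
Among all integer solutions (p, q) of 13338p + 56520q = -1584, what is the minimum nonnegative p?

gcd(56520, 13338):
  56520 = 4×13338 + 3168
  13338 = 4×3168 + 666
  3168 = 4×666 + 504
  666 = 1×504 + 162
  504 = 3×162 + 18
  162 = 9×18
so gcd(56520, 13338) = 18.
18 divides -1584, so solutions exist.
Back-substitute for Bézout coefficients:
  18 = 504 - 3×162
  ... = 13338×(-339) + 56520×(80)
Scale by -1584/18 = -88: (p₀, q₀) = (29832, -7040).
General solution: p = 29832 + 3140t, q = -7040 - 741t for integer t.
p ≥ 0: smallest is 29832 mod 3140 = 1572 (at t = -9), with q = -371.

1572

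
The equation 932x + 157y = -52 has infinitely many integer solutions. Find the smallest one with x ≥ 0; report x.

68

gcd(932, 157) = 1.
1 divides -52, so solutions exist.
By Bézout, 932×(47) + 157×(-279) = 1.
Scale by -52/1 = -52: (x₀, y₀) = (-2444, 14508).
General solution: x = -2444 + 157t, y = 14508 - 932t for integer t.
x ≥ 0: smallest is -2444 mod 157 = 68 (at t = 16), with y = -404.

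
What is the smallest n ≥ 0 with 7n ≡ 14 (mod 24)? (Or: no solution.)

2

gcd(24, 7) = 1.
1 divides 14, so solutions exist.
By Bézout, 7×(7) + 24×(-2) = 1.
So 7×(7) ≡ 1 (mod 24); multiply by 14: n ≡ 98 (mod 24).
Smallest nonnegative: n = 98 mod 24 = 2.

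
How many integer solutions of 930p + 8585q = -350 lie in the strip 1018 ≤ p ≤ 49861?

29

gcd(8585, 930):
  8585 = 9·930 + 215
  930 = 4·215 + 70
  215 = 3·70 + 5
  70 = 14·5
so gcd(8585, 930) = 5.
Back-substitute for Bézout coefficients:
  5 = 215 - 3·70
  ... = 930·(-120) + 8585·(13)
Scale by -70: particular solution (8400, -910); reduce p mod 1717: (1532, -166).
General solution: p = 1532 + 1717t, q = -166 - 186t for integer t.
1018 ≤ 1532 + 1717t ≤ 49861 gives t ∈ [0, 28], which is 29 values.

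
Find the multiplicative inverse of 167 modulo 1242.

gcd(1242, 167) = 1.
By Bézout, 167·(119) + 1242·(-16) = 1.
So 167·119 ≡ 1 (mod 1242), and 119 mod 1242 = 119.

119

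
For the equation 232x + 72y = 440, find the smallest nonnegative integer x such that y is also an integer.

gcd(232, 72):
  232 = 3*72 + 16
  72 = 4*16 + 8
  16 = 2*8
so gcd(232, 72) = 8.
8 divides 440, so solutions exist.
Back-substitute for Bézout coefficients:
  8 = 72 - 4*16
  ... = 232*(-4) + 72*(13)
Scale by 440/8 = 55: (x₀, y₀) = (-220, 715).
General solution: x = -220 + 9t, y = 715 - 29t for integer t.
x ≥ 0: smallest is -220 mod 9 = 5 (at t = 25), with y = -10.

5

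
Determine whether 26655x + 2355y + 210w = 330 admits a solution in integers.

gcd(26655, 2355) = 15  (26655 = 11×2355 + 750, 2355 = 3×750 + 105, 750 = 7×105 + 15, 105 = 7×15).
gcd(15, 210) = 15.
15 divides 330, so integer solutions exist.

yes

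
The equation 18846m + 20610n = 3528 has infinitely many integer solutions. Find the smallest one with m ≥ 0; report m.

gcd(20610, 18846):
  20610 = 1*18846 + 1764
  18846 = 10*1764 + 1206
  1764 = 1*1206 + 558
  1206 = 2*558 + 90
  558 = 6*90 + 18
  90 = 5*18
so gcd(20610, 18846) = 18.
18 divides 3528, so solutions exist.
Back-substitute for Bézout coefficients:
  18 = 558 - 6*90
  ... = 18846*(-222) + 20610*(203)
Scale by 3528/18 = 196: (m₀, n₀) = (-43512, 39788).
General solution: m = -43512 + 1145t, n = 39788 - 1047t for integer t.
m ≥ 0: smallest is -43512 mod 1145 = 1143 (at t = 39), with n = -1045.

1143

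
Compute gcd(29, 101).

gcd(101, 29):
  101 = 3×29 + 14
  29 = 2×14 + 1
  14 = 14×1
so gcd(101, 29) = 1.

1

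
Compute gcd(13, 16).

1

gcd(16, 13):
  16 = 1·13 + 3
  13 = 4·3 + 1
  3 = 3·1
so gcd(16, 13) = 1.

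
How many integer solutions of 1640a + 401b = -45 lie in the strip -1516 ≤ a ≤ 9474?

28

gcd(1640, 401) = 1  (1640 = 4×401 + 36, 401 = 11×36 + 5, 36 = 7×5 + 1, 5 = 5×1).
Back-substituting, 1640×(78) + 401×(-319) = 1.
Scale by -45: particular solution (-3510, 14355); reduce a mod 401: (99, -405).
General solution: a = 99 + 401t, b = -405 - 1640t for integer t.
-1516 ≤ 99 + 401t ≤ 9474 gives t ∈ [-4, 23], which is 28 values.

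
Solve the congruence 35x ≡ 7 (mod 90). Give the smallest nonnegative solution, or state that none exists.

no solution

gcd(90, 35) = 5.
5 does not divide 7, so the congruence has no solution.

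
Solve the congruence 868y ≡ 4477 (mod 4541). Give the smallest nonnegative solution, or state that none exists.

4520

gcd(4541, 868) = 1  (4541 = 5·868 + 201, 868 = 4·201 + 64, 201 = 3·64 + 9, 64 = 7·9 + 1, 9 = 9·1).
1 divides 4477, so solutions exist.
Back-substituting, 868·(497) + 4541·(-95) = 1.
So 868·(497) ≡ 1 (mod 4541); multiply by 4477: y ≡ 2225069 (mod 4541).
Smallest nonnegative: y = 2225069 mod 4541 = 4520.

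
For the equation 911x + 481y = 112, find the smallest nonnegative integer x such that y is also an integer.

gcd(911, 481):
  911 = 1·481 + 430
  481 = 1·430 + 51
  430 = 8·51 + 22
  51 = 2·22 + 7
  22 = 3·7 + 1
  7 = 7·1
so gcd(911, 481) = 1.
1 divides 112, so solutions exist.
Back-substitute for Bézout coefficients:
  1 = 22 - 3·7
  ... = 911·(66) + 481·(-125)
Scale by 112/1 = 112: (x₀, y₀) = (7392, -14000).
General solution: x = 7392 + 481t, y = -14000 - 911t for integer t.
x ≥ 0: smallest is 7392 mod 481 = 177 (at t = -15), with y = -335.

177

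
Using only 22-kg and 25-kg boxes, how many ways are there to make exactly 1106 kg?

2

Need nonnegative integers with 22j + 25k = 1106.
gcd(22, 25) = 1, and 22·(8) + 25·(-7) = 1.
So (j₀, k₀) = (8848, -7742); general j = 8848 + 25t, k = -7742 - 22t.
j ≥ 0 ⇒ t ≥ -353; k ≥ 0 ⇒ t ≤ -352. That's 2 values of t.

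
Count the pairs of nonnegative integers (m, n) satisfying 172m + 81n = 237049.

17

gcd(172, 81) = 1.
By Bézout, 172*(-8) + 81*(17) = 1.
One solution: (61, 2797).
General: m = 61 + 81t, n = 2797 - 172t.
m ≥ 0 ⇒ t ≥ 0; n ≥ 0 ⇒ t ≤ 16. So t ∈ [0, 16]: 17 solutions.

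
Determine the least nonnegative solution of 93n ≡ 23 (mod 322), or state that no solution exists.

253

gcd(322, 93):
  322 = 3×93 + 43
  93 = 2×43 + 7
  43 = 6×7 + 1
  7 = 7×1
so gcd(322, 93) = 1.
1 divides 23, so solutions exist.
Back-substitute for Bézout coefficients:
  1 = 43 - 6×7
  ... = 93×(-45) + 322×(13)
So 93×(-45) ≡ 1 (mod 322); multiply by 23: n ≡ -1035 (mod 322).
Smallest nonnegative: n = -1035 mod 322 = 253.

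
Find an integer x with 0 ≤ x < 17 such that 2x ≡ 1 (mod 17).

9

gcd(17, 2):
  17 = 8×2 + 1
  2 = 2×1
so gcd(17, 2) = 1.
Back-substitute for Bézout coefficients:
  1 = 17 - 8×2
  ... = 2×(-8) + 17×(1)
So 2×-8 ≡ 1 (mod 17), and -8 mod 17 = 9.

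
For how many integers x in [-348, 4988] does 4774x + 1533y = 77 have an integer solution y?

24

gcd(4774, 1533) = 7.
By Bézout, 4774·(-35) + 1533·(109) = 7.
Particular solution: (53, -165).
General solution: x = 53 + 219t, y = -165 - 682t for integer t.
-348 ≤ 53 + 219t ≤ 4988 gives t ∈ [-1, 22], which is 24 values.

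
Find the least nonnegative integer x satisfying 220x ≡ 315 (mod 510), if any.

no solution

gcd(510, 220):
  510 = 2×220 + 70
  220 = 3×70 + 10
  70 = 7×10
so gcd(510, 220) = 10.
10 does not divide 315, so the congruence has no solution.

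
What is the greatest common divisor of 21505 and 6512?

11

gcd(21505, 6512) = 11  (21505 = 3×6512 + 1969, 6512 = 3×1969 + 605, 1969 = 3×605 + 154, 605 = 3×154 + 143, 154 = 1×143 + 11, 143 = 13×11).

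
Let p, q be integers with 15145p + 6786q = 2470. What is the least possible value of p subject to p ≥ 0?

502

gcd(15145, 6786):
  15145 = 2×6786 + 1573
  6786 = 4×1573 + 494
  1573 = 3×494 + 91
  494 = 5×91 + 39
  91 = 2×39 + 13
  39 = 3×13
so gcd(15145, 6786) = 13.
13 divides 2470, so solutions exist.
Back-substitute for Bézout coefficients:
  13 = 91 - 2×39
  ... = 15145×(151) + 6786×(-337)
Scale by 2470/13 = 190: (p₀, q₀) = (28690, -64030).
General solution: p = 28690 + 522t, q = -64030 - 1165t for integer t.
p ≥ 0: smallest is 28690 mod 522 = 502 (at t = -54), with q = -1120.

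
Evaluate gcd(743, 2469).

1

gcd(2469, 743) = 1  (2469 = 3·743 + 240, 743 = 3·240 + 23, 240 = 10·23 + 10, 23 = 2·10 + 3, 10 = 3·3 + 1, 3 = 3·1).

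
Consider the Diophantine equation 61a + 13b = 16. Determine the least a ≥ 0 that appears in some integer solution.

gcd(61, 13) = 1.
1 divides 16, so solutions exist.
By Bézout, 61×(3) + 13×(-14) = 1.
Scale by 16/1 = 16: (a₀, b₀) = (48, -224).
General solution: a = 48 + 13t, b = -224 - 61t for integer t.
a ≥ 0: smallest is 48 mod 13 = 9 (at t = -3), with b = -41.

9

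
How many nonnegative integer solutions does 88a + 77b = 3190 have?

5

gcd(88, 77) = 11.
By Bézout, 88×(1) + 77×(-1) = 11.
One solution: (3, 38).
General: a = 3 + 7t, b = 38 - 8t.
a ≥ 0 ⇒ t ≥ 0; b ≥ 0 ⇒ t ≤ 4. So t ∈ [0, 4]: 5 solutions.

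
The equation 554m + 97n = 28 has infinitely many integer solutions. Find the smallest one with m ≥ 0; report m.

gcd(554, 97):
  554 = 5·97 + 69
  97 = 1·69 + 28
  69 = 2·28 + 13
  28 = 2·13 + 2
  13 = 6·2 + 1
  2 = 2·1
so gcd(554, 97) = 1.
1 divides 28, so solutions exist.
Back-substitute for Bézout coefficients:
  1 = 13 - 6·2
  ... = 554·(45) + 97·(-257)
Scale by 28/1 = 28: (m₀, n₀) = (1260, -7196).
General solution: m = 1260 + 97t, n = -7196 - 554t for integer t.
m ≥ 0: smallest is 1260 mod 97 = 96 (at t = -12), with n = -548.

96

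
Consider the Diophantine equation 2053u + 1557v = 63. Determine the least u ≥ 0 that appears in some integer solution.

gcd(2053, 1557) = 1.
1 divides 63, so solutions exist.
By Bézout, 2053*(361) + 1557*(-476) = 1.
Scale by 63/1 = 63: (u₀, v₀) = (22743, -29988).
General solution: u = 22743 + 1557t, v = -29988 - 2053t for integer t.
u ≥ 0: smallest is 22743 mod 1557 = 945 (at t = -14), with v = -1246.

945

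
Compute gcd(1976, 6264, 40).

8

gcd(6264, 1976) = 8  (6264 = 3*1976 + 336, 1976 = 5*336 + 296, 336 = 1*296 + 40, 296 = 7*40 + 16, 40 = 2*16 + 8, 16 = 2*8).
gcd(8, 40) = 8.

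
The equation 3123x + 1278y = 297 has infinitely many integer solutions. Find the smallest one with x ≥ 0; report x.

129

gcd(3123, 1278):
  3123 = 2·1278 + 567
  1278 = 2·567 + 144
  567 = 3·144 + 135
  144 = 1·135 + 9
  135 = 15·9
so gcd(3123, 1278) = 9.
9 divides 297, so solutions exist.
Back-substitute for Bézout coefficients:
  9 = 144 - 1·135
  ... = 3123·(-9) + 1278·(22)
Scale by 297/9 = 33: (x₀, y₀) = (-297, 726).
General solution: x = -297 + 142t, y = 726 - 347t for integer t.
x ≥ 0: smallest is -297 mod 142 = 129 (at t = 3), with y = -315.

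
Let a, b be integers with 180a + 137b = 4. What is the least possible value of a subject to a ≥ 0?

gcd(180, 137) = 1.
1 divides 4, so solutions exist.
By Bézout, 180·(51) + 137·(-67) = 1.
Scale by 4/1 = 4: (a₀, b₀) = (204, -268).
General solution: a = 204 + 137t, b = -268 - 180t for integer t.
a ≥ 0: smallest is 204 mod 137 = 67 (at t = -1), with b = -88.

67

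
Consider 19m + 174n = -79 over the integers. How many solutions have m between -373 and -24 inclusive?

gcd(174, 19) = 1.
By Bézout, 19·(55) + 174·(-6) = 1.
Particular solution: (5, -1).
General solution: m = 5 + 174t, n = -1 - 19t for integer t.
-373 ≤ 5 + 174t ≤ -24 gives t ∈ [-2, -1], which is 2 values.

2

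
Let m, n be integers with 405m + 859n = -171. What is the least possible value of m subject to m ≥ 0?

gcd(859, 405):
  859 = 2×405 + 49
  405 = 8×49 + 13
  49 = 3×13 + 10
  13 = 1×10 + 3
  10 = 3×3 + 1
  3 = 3×1
so gcd(859, 405) = 1.
1 divides -171, so solutions exist.
Back-substitute for Bézout coefficients:
  1 = 10 - 3×3
  ... = 405×(-263) + 859×(124)
Scale by -171/1 = -171: (m₀, n₀) = (44973, -21204).
General solution: m = 44973 + 859t, n = -21204 - 405t for integer t.
m ≥ 0: smallest is 44973 mod 859 = 305 (at t = -52), with n = -144.

305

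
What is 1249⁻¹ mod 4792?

3641

gcd(4792, 1249) = 1.
By Bézout, 1249×(-1151) + 4792×(300) = 1.
So 1249×-1151 ≡ 1 (mod 4792), and -1151 mod 4792 = 3641.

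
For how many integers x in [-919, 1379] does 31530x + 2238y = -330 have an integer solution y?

gcd(31530, 2238) = 6.
By Bézout, 31530×(-113) + 2238×(1592) = 6.
Particular solution: (247, -3480).
General solution: x = 247 + 373t, y = -3480 - 5255t for integer t.
-919 ≤ 247 + 373t ≤ 1379 gives t ∈ [-3, 3], which is 7 values.

7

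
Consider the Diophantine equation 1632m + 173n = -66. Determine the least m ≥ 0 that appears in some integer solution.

96

gcd(1632, 173) = 1.
1 divides -66, so solutions exist.
By Bézout, 1632*(30) + 173*(-283) = 1.
Scale by -66/1 = -66: (m₀, n₀) = (-1980, 18678).
General solution: m = -1980 + 173t, n = 18678 - 1632t for integer t.
m ≥ 0: smallest is -1980 mod 173 = 96 (at t = 12), with n = -906.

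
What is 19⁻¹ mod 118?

gcd(118, 19) = 1  (118 = 6*19 + 4, 19 = 4*4 + 3, 4 = 1*3 + 1, 3 = 3*1).
Back-substituting, 19*(-31) + 118*(5) = 1.
So 19*-31 ≡ 1 (mod 118), and -31 mod 118 = 87.

87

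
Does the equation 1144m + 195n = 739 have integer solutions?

no

gcd(1144, 195) = 13  (1144 = 5*195 + 169, 195 = 1*169 + 26, 169 = 6*26 + 13, 26 = 2*13).
13 does not divide 739 (remainder 11), so no integer solutions.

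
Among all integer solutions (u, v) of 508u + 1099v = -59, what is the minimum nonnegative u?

253

gcd(1099, 508):
  1099 = 2·508 + 83
  508 = 6·83 + 10
  83 = 8·10 + 3
  10 = 3·3 + 1
  3 = 3·1
so gcd(1099, 508) = 1.
1 divides -59, so solutions exist.
Back-substitute for Bézout coefficients:
  1 = 10 - 3·3
  ... = 508·(331) + 1099·(-153)
Scale by -59/1 = -59: (u₀, v₀) = (-19529, 9027).
General solution: u = -19529 + 1099t, v = 9027 - 508t for integer t.
u ≥ 0: smallest is -19529 mod 1099 = 253 (at t = 18), with v = -117.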